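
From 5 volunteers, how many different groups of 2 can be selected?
C(5,2) = 5!/(2!×3!) = 10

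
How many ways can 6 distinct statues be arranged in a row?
6! = 720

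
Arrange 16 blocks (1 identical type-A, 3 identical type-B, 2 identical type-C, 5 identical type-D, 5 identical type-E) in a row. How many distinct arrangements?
16! / (1! × 3! × 2! × 5! × 5!) = 121080960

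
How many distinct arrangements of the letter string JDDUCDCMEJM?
11! / (1! × 1! × 2! × 2! × 3! × 2!) = 831600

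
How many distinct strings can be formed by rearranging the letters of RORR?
4! / (3! × 1!) = 4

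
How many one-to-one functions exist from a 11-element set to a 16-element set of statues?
P(16,11) = 16!/(16-11)! = 174356582400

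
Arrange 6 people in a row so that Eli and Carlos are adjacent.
Treat as block: (6-1)! × 2! = 120 × 2 = 240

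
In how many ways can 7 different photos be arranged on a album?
7! = 5040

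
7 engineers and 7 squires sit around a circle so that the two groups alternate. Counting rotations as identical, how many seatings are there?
Fix one of the engineers: (7-1)! ways for the remaining engineers, × 7! ways for the squires = 720 × 5040 = 3628800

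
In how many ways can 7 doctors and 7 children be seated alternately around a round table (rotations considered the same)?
Fix one of the doctors: (7-1)! ways for the remaining doctors, × 7! ways for the children = 720 × 5040 = 3628800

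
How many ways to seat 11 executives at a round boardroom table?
Circular: fix one position, arrange the rest. (11-1)! = 3628800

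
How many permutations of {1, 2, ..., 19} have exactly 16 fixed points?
Choose the 16 fixed points C(19,16) = 969, derange the rest: !3 = Σ_{j=0}^{3} (-1)^j·3!/j! = 6 - 6 + 3 - 1 = 2. Product = 969 × 2 = 1938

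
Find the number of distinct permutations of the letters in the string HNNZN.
5! / (1! × 1! × 3!) = 20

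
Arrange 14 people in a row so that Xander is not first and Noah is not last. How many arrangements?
By inclusion-exclusion: 14! - 2×(14-1)! + (14-2)! = 87178291200 - 12454041600 + 479001600 = 75203251200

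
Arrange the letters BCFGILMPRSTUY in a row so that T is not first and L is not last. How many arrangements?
By inclusion-exclusion: 13! - 2×(13-1)! + (13-2)! = 6227020800 - 958003200 + 39916800 = 5308934400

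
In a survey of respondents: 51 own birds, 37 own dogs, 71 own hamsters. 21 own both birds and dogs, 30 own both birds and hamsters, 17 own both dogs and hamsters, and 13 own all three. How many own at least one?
|A∪B∪C| = 51+37+71-21-30-17+13 = 104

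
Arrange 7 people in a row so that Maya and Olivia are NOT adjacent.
Total - adjacent = 7! - (7-1)!×2 = 5040 - 1440 = 3600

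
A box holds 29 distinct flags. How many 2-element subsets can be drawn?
C(29,2) = 29!/(2!×27!) = 406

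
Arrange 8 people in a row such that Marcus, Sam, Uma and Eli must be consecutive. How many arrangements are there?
Treat the 4 as one block: (8-4+1)! × 4! = 120 × 24 = 2880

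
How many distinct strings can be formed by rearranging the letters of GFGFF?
5! / (2! × 3!) = 10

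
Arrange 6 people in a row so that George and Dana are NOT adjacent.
Total - adjacent = 6! - (6-1)!×2 = 720 - 240 = 480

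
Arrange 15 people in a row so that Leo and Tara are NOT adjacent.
Total - adjacent = 15! - (15-1)!×2 = 1307674368000 - 174356582400 = 1133317785600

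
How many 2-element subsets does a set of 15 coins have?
C(15,2) = 15!/(2!×13!) = 105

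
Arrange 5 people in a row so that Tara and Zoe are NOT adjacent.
Total - adjacent = 5! - (5-1)!×2 = 120 - 48 = 72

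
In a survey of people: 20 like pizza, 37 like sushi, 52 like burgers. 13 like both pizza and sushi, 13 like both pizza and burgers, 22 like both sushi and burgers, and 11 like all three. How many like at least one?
|A∪B∪C| = 20+37+52-13-13-22+11 = 72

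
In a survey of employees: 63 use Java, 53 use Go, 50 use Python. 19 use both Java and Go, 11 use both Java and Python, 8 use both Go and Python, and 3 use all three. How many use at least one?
|A∪B∪C| = 63+53+50-19-11-8+3 = 131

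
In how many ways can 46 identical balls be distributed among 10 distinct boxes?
C(46+10-1, 10-1) = C(55, 9) = 6358402050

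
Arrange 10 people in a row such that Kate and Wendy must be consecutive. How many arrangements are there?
Treat the 2 as one block: (10-2+1)! × 2! = 362880 × 2 = 725760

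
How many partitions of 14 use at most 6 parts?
By conjugation, equals partitions of 14 into parts ≤ 6. Let r_j(i) = number of partitions of i into parts ≤ j, for i = 0..14. r_1(i) = 1 for all i; r_j(i) = r_{j-1}(i) + r_j(i-j). Rows j = 2..6: ≤2: 1 1 2 2 3 3 4 4 5 5 6 6 7 7 8; ≤3: 1 1 2 3 4 5 7 8 10 12 14 16 19 21 24; ≤4: 1 1 2 3 5 6 9 11 15 18 23 27 34 39 47; ≤5: 1 1 2 3 5 7 10 13 18 23 30 37 47 57 70; ≤6: 1 1 2 3 5 7 11 14 20 26 35 44 58 71 90. r_6(14) = 90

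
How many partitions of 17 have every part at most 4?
Let r_j(i) = number of partitions of i into parts ≤ j, for i = 0..17. r_1(i) = 1 for all i; r_j(i) = r_{j-1}(i) + r_j(i-j). Rows j = 2..4: ≤2: 1 1 2 2 3 3 4 4 5 5 6 6 7 7 8 8 9 9; ≤3: 1 1 2 3 4 5 7 8 10 12 14 16 19 21 24 27 30 33; ≤4: 1 1 2 3 5 6 9 11 15 18 23 27 34 39 47 54 64 72. r_4(17) = 72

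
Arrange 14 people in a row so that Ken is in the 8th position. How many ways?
Fix one position: (14-1)! = 6227020800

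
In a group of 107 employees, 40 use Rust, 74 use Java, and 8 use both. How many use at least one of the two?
|A∪B| = |A| + |B| - |A∩B| = 40 + 74 - 8 = 106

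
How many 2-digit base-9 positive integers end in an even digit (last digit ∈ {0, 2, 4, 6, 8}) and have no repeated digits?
Last∈{0,2,4,6,8}. Last=0: 8. Last nonzero: 4×7×P(7,0) = 28. Total = 36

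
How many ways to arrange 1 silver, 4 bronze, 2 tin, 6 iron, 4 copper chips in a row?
17! / (1! × 4! × 2! × 6! × 4!) = 428828400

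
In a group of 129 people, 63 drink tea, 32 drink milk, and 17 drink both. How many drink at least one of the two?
|A∪B| = |A| + |B| - |A∩B| = 63 + 32 - 17 = 78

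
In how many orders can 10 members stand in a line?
10! = 3628800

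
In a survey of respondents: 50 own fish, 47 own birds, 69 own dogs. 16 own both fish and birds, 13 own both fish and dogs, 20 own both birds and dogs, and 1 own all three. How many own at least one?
|A∪B∪C| = 50+47+69-16-13-20+1 = 118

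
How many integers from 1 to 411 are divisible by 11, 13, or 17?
⌊411/11⌋+⌊411/13⌋+⌊411/17⌋ - ⌊411/143⌋-⌊411/187⌋-⌊411/221⌋ + ⌊411/2431⌋ = 37+31+24 - 2-2-1 + 0 = 87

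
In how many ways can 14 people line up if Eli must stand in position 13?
Fix one position: (14-1)! = 6227020800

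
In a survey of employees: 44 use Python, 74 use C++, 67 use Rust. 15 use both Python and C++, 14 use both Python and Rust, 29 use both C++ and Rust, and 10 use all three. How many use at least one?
|A∪B∪C| = 44+74+67-15-14-29+10 = 137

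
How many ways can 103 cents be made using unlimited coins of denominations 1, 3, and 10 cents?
Coefficient of x^103 in 1/(1-x^1) · 1/(1-x^3) · 1/(1-x^10). Case on j = number of 10-cent coins (j = 0..10); remainder r = 103 - 10j is made from {1,3} in ⌊r/3⌋+1 ways. r = 103, 93, 83, 73, 63, 53, 43, 33, 23, 13, 3 → 35 + 32 + 28 + 25 + 22 + 18 + 15 + 12 + 8 + 5 + 2 = 202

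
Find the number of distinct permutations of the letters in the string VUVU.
4! / (2! × 2!) = 6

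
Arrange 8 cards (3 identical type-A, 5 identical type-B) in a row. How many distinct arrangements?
8! / (3! × 5!) = 56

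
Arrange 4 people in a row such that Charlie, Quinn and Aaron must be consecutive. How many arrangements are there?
Treat the 3 as one block: (4-3+1)! × 3! = 2 × 6 = 12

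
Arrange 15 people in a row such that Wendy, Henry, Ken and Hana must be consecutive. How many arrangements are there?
Treat the 4 as one block: (15-4+1)! × 4! = 479001600 × 24 = 11496038400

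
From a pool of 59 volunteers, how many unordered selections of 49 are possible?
C(59,49) = 59!/(49!×10!) = 62828356305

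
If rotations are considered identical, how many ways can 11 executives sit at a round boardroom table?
Circular: fix one position, arrange the rest. (11-1)! = 3628800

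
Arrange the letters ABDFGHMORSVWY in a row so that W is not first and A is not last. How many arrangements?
By inclusion-exclusion: 13! - 2×(13-1)! + (13-2)! = 6227020800 - 958003200 + 39916800 = 5308934400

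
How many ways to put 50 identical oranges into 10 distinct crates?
C(50+10-1, 10-1) = C(59, 9) = 12565671261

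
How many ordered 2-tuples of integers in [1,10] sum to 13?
Coefficient of x^13 in (x + x² + ... + x^10)^2. By inclusion-exclusion on dice exceeding 10: Σ_j (-1)^j C(2,j)·C(13-1-10j, 1) = C(2,0)·C(12,1) - C(2,1)·C(2,1) = 1·12 - 2·2 = 8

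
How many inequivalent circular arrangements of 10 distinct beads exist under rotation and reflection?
(10-1)!/2 = 362880/2 = 181440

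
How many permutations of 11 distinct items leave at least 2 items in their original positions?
Exactly j fixed points: C(11,j)·!(11-j); sum over j ≥ 2 (derangement numbers via !m = (m-1)·(!(m-1) + !(m-2)): !0..!9 = 1, 0, 1, 2, 9, 44, 265, 1854, 14833, 133496). Σ_{j=2}^{11} C(11,j)·!(11-j) = C(11,2)·!9 + C(11,3)·!8 + C(11,4)·!7 + C(11,5)·!6 + C(11,6)·!5 + C(11,7)·!4 + C(11,8)·!3 + C(11,9)·!2 + C(11,10)·!1 + C(11,11)·!0 = 55·133496 + 165·14833 + 330·1854 + 462·265 + 462·44 + 330·9 + 165·2 + 55·1 + 11·0 + 1·1 = 10547659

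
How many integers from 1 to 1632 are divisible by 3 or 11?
⌊1632/3⌋ + ⌊1632/11⌋ - ⌊1632/33⌋ = 544 + 148 - 49 = 643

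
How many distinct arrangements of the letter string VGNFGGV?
7! / (2! × 3! × 1! × 1!) = 420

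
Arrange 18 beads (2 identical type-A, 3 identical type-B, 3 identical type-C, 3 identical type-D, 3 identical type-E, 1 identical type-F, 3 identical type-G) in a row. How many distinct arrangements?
18! / (2! × 3! × 3! × 3! × 3! × 1! × 3!) = 411675264000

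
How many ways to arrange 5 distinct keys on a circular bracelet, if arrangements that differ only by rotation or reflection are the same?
(5-1)!/2 = 24/2 = 12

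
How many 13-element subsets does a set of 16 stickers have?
C(16,13) = 16!/(13!×3!) = 560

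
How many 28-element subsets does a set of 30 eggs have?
C(30,28) = 30!/(28!×2!) = 435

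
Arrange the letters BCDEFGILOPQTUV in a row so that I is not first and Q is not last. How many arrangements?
By inclusion-exclusion: 14! - 2×(14-1)! + (14-2)! = 87178291200 - 12454041600 + 479001600 = 75203251200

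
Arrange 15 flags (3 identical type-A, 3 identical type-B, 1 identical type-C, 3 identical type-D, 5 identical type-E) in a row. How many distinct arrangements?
15! / (3! × 3! × 1! × 3! × 5!) = 50450400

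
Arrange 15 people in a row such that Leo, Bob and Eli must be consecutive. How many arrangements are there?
Treat the 3 as one block: (15-3+1)! × 3! = 6227020800 × 6 = 37362124800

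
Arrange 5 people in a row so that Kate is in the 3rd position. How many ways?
Fix one position: (5-1)! = 24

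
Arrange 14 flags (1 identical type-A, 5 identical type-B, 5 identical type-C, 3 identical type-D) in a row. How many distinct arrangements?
14! / (1! × 5! × 5! × 3!) = 1009008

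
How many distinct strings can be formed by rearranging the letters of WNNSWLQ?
7! / (2! × 1! × 1! × 1! × 2!) = 1260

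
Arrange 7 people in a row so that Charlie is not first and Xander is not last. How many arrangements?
By inclusion-exclusion: 7! - 2×(7-1)! + (7-2)! = 5040 - 1440 + 120 = 3720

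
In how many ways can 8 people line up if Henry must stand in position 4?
Fix one position: (8-1)! = 5040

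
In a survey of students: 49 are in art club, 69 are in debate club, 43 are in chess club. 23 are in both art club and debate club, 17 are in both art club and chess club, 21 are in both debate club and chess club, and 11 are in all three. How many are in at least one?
|A∪B∪C| = 49+69+43-23-17-21+11 = 111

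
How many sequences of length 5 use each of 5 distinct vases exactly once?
5! = 120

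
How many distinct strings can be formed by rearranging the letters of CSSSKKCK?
8! / (3! × 3! × 2!) = 560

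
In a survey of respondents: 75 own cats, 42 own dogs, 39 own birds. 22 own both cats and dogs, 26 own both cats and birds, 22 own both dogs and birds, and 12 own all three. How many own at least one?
|A∪B∪C| = 75+42+39-22-26-22+12 = 98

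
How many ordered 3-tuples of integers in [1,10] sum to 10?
Coefficient of x^10 in (x + x² + ... + x^10)^3. By inclusion-exclusion on dice exceeding 10: Σ_j (-1)^j C(3,j)·C(10-1-10j, 2) = C(3,0)·C(9,2) = 1·36 = 36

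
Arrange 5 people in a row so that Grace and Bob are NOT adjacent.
Total - adjacent = 5! - (5-1)!×2 = 120 - 48 = 72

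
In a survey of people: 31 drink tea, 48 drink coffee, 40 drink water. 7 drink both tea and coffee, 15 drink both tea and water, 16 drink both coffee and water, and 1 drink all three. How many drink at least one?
|A∪B∪C| = 31+48+40-7-15-16+1 = 82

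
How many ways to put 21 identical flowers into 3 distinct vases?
C(21+3-1, 3-1) = C(23, 2) = 253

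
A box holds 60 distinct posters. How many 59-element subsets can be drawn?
C(60,59) = 60!/(59!×1!) = 60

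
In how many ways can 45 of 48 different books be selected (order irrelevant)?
C(48,45) = 48!/(45!×3!) = 17296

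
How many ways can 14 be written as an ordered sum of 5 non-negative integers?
C(14+5-1, 5-1) = C(18, 4) = 3060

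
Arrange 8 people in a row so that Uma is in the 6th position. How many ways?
Fix one position: (8-1)! = 5040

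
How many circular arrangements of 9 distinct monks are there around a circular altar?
Circular: fix one position, arrange the rest. (9-1)! = 40320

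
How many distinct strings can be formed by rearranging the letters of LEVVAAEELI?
10! / (2! × 1! × 2! × 3! × 2!) = 75600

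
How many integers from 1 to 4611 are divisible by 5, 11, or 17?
⌊4611/5⌋+⌊4611/11⌋+⌊4611/17⌋ - ⌊4611/55⌋-⌊4611/85⌋-⌊4611/187⌋ + ⌊4611/935⌋ = 922+419+271 - 83-54-24 + 4 = 1455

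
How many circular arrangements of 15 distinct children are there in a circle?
Circular: fix one position, arrange the rest. (15-1)! = 87178291200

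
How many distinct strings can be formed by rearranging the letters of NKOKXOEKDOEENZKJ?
16! / (3! × 2! × 3! × 1! × 1! × 1! × 4! × 1!) = 12108096000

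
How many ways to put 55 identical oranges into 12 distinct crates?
C(55+12-1, 12-1) = C(66, 11) = 1074082795968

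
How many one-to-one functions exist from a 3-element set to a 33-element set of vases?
P(33,3) = 33!/(33-3)! = 32736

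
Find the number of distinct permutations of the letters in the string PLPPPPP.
7! / (6! × 1!) = 7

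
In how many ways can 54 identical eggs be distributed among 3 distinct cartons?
C(54+3-1, 3-1) = C(56, 2) = 1540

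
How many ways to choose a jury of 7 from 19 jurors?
C(19,7) = 19!/(7!×12!) = 50388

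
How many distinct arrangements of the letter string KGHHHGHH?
8! / (1! × 2! × 5!) = 168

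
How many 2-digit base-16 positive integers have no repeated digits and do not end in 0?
Last digit: 15 nonzero choices. First digit: 14 (nonzero, ≠last). Middle 0: P(14,0) = 1. Total = 210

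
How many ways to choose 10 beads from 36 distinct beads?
C(36,10) = 36!/(10!×26!) = 254186856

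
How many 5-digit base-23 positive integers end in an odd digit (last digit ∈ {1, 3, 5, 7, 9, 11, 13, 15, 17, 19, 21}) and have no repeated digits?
Last∈{1,3,5,7,9,11,13,15,17,19,21}. Last=0: 0. Last nonzero: 11×21×P(21,3) = 1843380. Total = 1843380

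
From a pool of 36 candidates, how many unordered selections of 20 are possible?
C(36,20) = 36!/(20!×16!) = 7307872110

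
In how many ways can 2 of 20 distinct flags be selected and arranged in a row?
P(20,2) = 20!/(20-2)! = 380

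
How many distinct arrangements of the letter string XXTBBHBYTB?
10! / (4! × 2! × 1! × 2! × 1!) = 37800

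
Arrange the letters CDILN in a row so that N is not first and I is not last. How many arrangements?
By inclusion-exclusion: 5! - 2×(5-1)! + (5-2)! = 120 - 48 + 6 = 78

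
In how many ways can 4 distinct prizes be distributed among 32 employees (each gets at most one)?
P(32,4) = 32!/(32-4)! = 863040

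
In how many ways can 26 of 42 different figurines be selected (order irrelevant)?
C(42,26) = 42!/(26!×16!) = 166509721602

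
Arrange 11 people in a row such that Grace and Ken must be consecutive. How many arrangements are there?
Treat the 2 as one block: (11-2+1)! × 2! = 3628800 × 2 = 7257600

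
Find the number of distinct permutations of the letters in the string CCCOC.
5! / (4! × 1!) = 5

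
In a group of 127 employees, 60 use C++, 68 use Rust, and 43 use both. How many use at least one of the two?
|A∪B| = |A| + |B| - |A∩B| = 60 + 68 - 43 = 85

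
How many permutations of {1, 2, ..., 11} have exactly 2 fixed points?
Choose the 2 fixed points C(11,2) = 55, derange the rest: !9 = Σ_{j=0}^{9} (-1)^j·9!/j! = 362880 - 362880 + 181440 - 60480 + 15120 - 3024 + 504 - 72 + 9 - 1 = 133496. Product = 55 × 133496 = 7342280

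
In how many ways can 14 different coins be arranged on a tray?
14! = 87178291200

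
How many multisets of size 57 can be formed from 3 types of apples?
C(57+3-1, 3-1) = C(59, 2) = 1711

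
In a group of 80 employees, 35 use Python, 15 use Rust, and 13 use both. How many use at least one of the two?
|A∪B| = |A| + |B| - |A∩B| = 35 + 15 - 13 = 37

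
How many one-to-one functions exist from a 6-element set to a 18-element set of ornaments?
P(18,6) = 18!/(18-6)! = 13366080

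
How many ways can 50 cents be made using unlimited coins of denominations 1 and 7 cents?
Coefficient of x^50 in 1/(1-x^1) · 1/(1-x^7). Use j coins of 7 for j = 0..⌊50/7⌋ = 7, the rest in 1s: 7 + 1 = 8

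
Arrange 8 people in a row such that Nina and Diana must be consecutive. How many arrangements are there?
Treat the 2 as one block: (8-2+1)! × 2! = 5040 × 2 = 10080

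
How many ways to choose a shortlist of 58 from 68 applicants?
C(68,58) = 68!/(58!×10!) = 290752384208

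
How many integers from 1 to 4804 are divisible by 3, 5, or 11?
⌊4804/3⌋+⌊4804/5⌋+⌊4804/11⌋ - ⌊4804/15⌋-⌊4804/33⌋-⌊4804/55⌋ + ⌊4804/165⌋ = 1601+960+436 - 320-145-87 + 29 = 2474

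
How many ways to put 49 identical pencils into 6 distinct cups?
C(49+6-1, 6-1) = C(54, 5) = 3162510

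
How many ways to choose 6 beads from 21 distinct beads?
C(21,6) = 21!/(6!×15!) = 54264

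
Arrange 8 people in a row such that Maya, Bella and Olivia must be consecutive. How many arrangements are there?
Treat the 3 as one block: (8-3+1)! × 3! = 720 × 6 = 4320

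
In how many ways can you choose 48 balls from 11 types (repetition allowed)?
C(48+11-1, 11-1) = C(58, 10) = 52179482355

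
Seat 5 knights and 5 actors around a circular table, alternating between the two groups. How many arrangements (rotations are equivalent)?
Fix one of the knights: (5-1)! ways for the remaining knights, × 5! ways for the actors = 24 × 120 = 2880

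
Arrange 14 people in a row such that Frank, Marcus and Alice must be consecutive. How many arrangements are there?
Treat the 3 as one block: (14-3+1)! × 3! = 479001600 × 6 = 2874009600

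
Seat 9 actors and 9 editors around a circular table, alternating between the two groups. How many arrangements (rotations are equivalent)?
Fix one of the actors: (9-1)! ways for the remaining actors, × 9! ways for the editors = 40320 × 362880 = 14631321600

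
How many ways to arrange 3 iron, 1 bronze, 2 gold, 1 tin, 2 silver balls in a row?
9! / (3! × 1! × 2! × 1! × 2!) = 15120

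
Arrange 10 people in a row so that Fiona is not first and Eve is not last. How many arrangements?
By inclusion-exclusion: 10! - 2×(10-1)! + (10-2)! = 3628800 - 725760 + 40320 = 2943360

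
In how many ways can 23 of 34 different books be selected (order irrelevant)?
C(34,23) = 34!/(23!×11!) = 286097760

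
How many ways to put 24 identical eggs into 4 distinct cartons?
C(24+4-1, 4-1) = C(27, 3) = 2925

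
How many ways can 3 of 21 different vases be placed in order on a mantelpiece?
P(21,3) = 21!/(21-3)! = 7980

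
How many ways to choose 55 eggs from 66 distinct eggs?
C(66,55) = 66!/(55!×11!) = 1074082795968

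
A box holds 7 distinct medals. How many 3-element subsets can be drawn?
C(7,3) = 7!/(3!×4!) = 35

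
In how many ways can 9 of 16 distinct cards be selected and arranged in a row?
P(16,9) = 16!/(16-9)! = 4151347200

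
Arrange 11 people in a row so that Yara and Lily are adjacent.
Treat as block: (11-1)! × 2! = 3628800 × 2 = 7257600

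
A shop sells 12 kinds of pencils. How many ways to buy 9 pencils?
C(9+12-1, 12-1) = C(20, 11) = 167960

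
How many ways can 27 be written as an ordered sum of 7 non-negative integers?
C(27+7-1, 7-1) = C(33, 6) = 1107568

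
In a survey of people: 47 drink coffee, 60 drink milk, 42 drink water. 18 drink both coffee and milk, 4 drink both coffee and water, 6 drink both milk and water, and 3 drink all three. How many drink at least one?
|A∪B∪C| = 47+60+42-18-4-6+3 = 124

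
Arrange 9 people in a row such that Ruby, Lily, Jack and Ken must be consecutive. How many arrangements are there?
Treat the 4 as one block: (9-4+1)! × 4! = 720 × 24 = 17280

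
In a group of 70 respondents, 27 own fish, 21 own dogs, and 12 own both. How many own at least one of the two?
|A∪B| = |A| + |B| - |A∩B| = 27 + 21 - 12 = 36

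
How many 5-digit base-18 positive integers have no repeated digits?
First digit: 17 choices (nonzero). Then descending: 17 × 17 × 16 × 15 × 14 = 971040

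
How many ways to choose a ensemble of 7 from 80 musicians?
C(80,7) = 80!/(7!×73!) = 3176716400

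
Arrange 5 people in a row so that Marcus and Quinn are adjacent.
Treat as block: (5-1)! × 2! = 24 × 2 = 48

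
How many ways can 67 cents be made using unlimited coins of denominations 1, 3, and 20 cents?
Coefficient of x^67 in 1/(1-x^1) · 1/(1-x^3) · 1/(1-x^20). Case on j = number of 20-cent coins (j = 0..3); remainder r = 67 - 20j is made from {1,3} in ⌊r/3⌋+1 ways. r = 67, 47, 27, 7 → 23 + 16 + 10 + 3 = 52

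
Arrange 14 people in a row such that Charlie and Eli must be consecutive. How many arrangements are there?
Treat the 2 as one block: (14-2+1)! × 2! = 6227020800 × 2 = 12454041600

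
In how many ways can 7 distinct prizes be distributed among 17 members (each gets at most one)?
P(17,7) = 17!/(17-7)! = 98017920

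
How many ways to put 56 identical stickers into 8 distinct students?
C(56+8-1, 8-1) = C(63, 7) = 553270671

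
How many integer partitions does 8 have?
Pentagonal recurrence p(n) = p(n-1) + p(n-2) - p(n-5) - p(n-7) + p(n-12) + p(n-15) - ... gives p(0..7) = 1, 1, 2, 3, 5, 7, 11, 15. p(8) = p(7) + p(6) - p(3) - p(1) = 15 + 11 - 3 - 1 = 22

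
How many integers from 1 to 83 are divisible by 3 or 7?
⌊83/3⌋ + ⌊83/7⌋ - ⌊83/21⌋ = 27 + 11 - 3 = 35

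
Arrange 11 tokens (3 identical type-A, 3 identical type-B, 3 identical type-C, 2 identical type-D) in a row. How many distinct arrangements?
11! / (3! × 3! × 3! × 2!) = 92400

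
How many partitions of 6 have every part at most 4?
Let r_j(i) = number of partitions of i into parts ≤ j, for i = 0..6. r_1(i) = 1 for all i; r_j(i) = r_{j-1}(i) + r_j(i-j). Rows j = 2..4: ≤2: 1 1 2 2 3 3 4; ≤3: 1 1 2 3 4 5 7; ≤4: 1 1 2 3 5 6 9. r_4(6) = 9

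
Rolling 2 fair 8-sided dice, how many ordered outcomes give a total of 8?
Coefficient of x^8 in (x + x² + ... + x^8)^2. By inclusion-exclusion on dice exceeding 8: Σ_j (-1)^j C(2,j)·C(8-1-8j, 1) = C(2,0)·C(7,1) = 1·7 = 7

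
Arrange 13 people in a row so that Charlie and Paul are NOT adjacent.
Total - adjacent = 13! - (13-1)!×2 = 6227020800 - 958003200 = 5269017600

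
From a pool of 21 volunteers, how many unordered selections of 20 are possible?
C(21,20) = 21!/(20!×1!) = 21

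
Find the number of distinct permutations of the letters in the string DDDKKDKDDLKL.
12! / (4! × 2! × 6!) = 13860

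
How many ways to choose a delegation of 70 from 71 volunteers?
C(71,70) = 71!/(70!×1!) = 71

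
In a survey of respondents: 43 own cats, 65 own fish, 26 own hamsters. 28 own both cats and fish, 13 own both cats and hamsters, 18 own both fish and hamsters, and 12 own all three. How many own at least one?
|A∪B∪C| = 43+65+26-28-13-18+12 = 87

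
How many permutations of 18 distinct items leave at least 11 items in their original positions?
Exactly j fixed points: C(18,j)·!(18-j); sum over j ≥ 11 (derangement numbers via !m = (m-1)·(!(m-1) + !(m-2)): !0..!7 = 1, 0, 1, 2, 9, 44, 265, 1854). Σ_{j=11}^{18} C(18,j)·!(18-j) = C(18,11)·!7 + C(18,12)·!6 + C(18,13)·!5 + C(18,14)·!4 + C(18,15)·!3 + C(18,16)·!2 + C(18,17)·!1 + C(18,18)·!0 = 31824·1854 + 18564·265 + 8568·44 + 3060·9 + 816·2 + 153·1 + 18·0 + 1·1 = 64327474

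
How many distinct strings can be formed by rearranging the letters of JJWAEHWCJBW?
11! / (3! × 1! × 1! × 1! × 3! × 1! × 1!) = 1108800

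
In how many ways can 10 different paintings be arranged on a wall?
10! = 3628800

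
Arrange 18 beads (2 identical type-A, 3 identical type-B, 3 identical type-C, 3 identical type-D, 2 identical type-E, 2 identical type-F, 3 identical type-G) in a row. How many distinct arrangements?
18! / (2! × 3! × 3! × 3! × 2! × 2! × 3!) = 617512896000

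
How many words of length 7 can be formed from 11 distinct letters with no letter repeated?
P(11,7) = 11!/(11-7)! = 1663200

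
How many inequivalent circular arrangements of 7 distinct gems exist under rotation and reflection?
(7-1)!/2 = 720/2 = 360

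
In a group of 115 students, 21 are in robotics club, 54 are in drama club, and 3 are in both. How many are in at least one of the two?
|A∪B| = |A| + |B| - |A∩B| = 21 + 54 - 3 = 72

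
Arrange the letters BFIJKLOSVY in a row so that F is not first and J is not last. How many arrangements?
By inclusion-exclusion: 10! - 2×(10-1)! + (10-2)! = 3628800 - 725760 + 40320 = 2943360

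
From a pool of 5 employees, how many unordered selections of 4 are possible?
C(5,4) = 5!/(4!×1!) = 5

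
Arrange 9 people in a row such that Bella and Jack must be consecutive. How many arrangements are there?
Treat the 2 as one block: (9-2+1)! × 2! = 40320 × 2 = 80640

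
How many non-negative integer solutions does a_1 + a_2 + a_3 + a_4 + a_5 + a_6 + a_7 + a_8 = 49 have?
C(49+8-1, 8-1) = C(56, 7) = 231917400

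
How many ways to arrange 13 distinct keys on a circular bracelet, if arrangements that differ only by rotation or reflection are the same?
(13-1)!/2 = 479001600/2 = 239500800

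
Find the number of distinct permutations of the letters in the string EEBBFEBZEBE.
11! / (5! × 1! × 4! × 1!) = 13860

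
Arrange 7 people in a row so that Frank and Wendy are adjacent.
Treat as block: (7-1)! × 2! = 720 × 2 = 1440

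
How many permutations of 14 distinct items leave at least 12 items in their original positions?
Exactly j fixed points: C(14,j)·!(14-j); sum over j ≥ 12 (derangement numbers via !m = (m-1)·(!(m-1) + !(m-2)): !0..!2 = 1, 0, 1). Σ_{j=12}^{14} C(14,j)·!(14-j) = C(14,12)·!2 + C(14,13)·!1 + C(14,14)·!0 = 91·1 + 14·0 + 1·1 = 92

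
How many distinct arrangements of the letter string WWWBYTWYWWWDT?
13! / (7! × 1! × 2! × 1! × 2!) = 308880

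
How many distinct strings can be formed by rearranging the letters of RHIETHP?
7! / (1! × 1! × 1! × 1! × 1! × 2!) = 2520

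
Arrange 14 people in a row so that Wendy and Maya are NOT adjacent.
Total - adjacent = 14! - (14-1)!×2 = 87178291200 - 12454041600 = 74724249600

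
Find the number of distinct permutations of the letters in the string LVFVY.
5! / (2! × 1! × 1! × 1!) = 60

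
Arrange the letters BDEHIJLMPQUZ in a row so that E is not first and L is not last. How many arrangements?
By inclusion-exclusion: 12! - 2×(12-1)! + (12-2)! = 479001600 - 79833600 + 3628800 = 402796800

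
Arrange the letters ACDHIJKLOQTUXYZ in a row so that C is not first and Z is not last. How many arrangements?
By inclusion-exclusion: 15! - 2×(15-1)! + (15-2)! = 1307674368000 - 174356582400 + 6227020800 = 1139544806400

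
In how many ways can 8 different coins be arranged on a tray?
8! = 40320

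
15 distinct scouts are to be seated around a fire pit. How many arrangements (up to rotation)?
Circular: fix one position, arrange the rest. (15-1)! = 87178291200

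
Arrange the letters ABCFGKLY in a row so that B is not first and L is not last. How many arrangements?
By inclusion-exclusion: 8! - 2×(8-1)! + (8-2)! = 40320 - 10080 + 720 = 30960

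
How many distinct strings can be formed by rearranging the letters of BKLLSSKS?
8! / (3! × 2! × 1! × 2!) = 1680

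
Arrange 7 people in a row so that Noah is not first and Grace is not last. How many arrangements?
By inclusion-exclusion: 7! - 2×(7-1)! + (7-2)! = 5040 - 1440 + 120 = 3720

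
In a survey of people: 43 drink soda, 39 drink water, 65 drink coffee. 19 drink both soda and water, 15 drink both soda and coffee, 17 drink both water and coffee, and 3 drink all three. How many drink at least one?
|A∪B∪C| = 43+39+65-19-15-17+3 = 99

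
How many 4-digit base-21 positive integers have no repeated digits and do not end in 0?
Last digit: 20 nonzero choices. First digit: 19 (nonzero, ≠last). Middle 2: P(19,2) = 342. Total = 129960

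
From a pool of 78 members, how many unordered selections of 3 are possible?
C(78,3) = 78!/(3!×75!) = 76076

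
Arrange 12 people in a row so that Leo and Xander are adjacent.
Treat as block: (12-1)! × 2! = 39916800 × 2 = 79833600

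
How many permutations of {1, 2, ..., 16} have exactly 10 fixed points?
Choose the 10 fixed points C(16,10) = 8008, derange the rest: !6 = Σ_{j=0}^{6} (-1)^j·6!/j! = 720 - 720 + 360 - 120 + 30 - 6 + 1 = 265. Product = 8008 × 265 = 2122120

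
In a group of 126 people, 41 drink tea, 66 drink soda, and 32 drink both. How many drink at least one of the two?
|A∪B| = |A| + |B| - |A∩B| = 41 + 66 - 32 = 75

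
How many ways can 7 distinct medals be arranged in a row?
7! = 5040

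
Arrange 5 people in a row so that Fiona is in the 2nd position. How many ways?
Fix one position: (5-1)! = 24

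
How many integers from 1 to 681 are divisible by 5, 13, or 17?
⌊681/5⌋+⌊681/13⌋+⌊681/17⌋ - ⌊681/65⌋-⌊681/85⌋-⌊681/221⌋ + ⌊681/1105⌋ = 136+52+40 - 10-8-3 + 0 = 207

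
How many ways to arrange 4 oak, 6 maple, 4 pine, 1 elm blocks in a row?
15! / (4! × 6! × 4! × 1!) = 3153150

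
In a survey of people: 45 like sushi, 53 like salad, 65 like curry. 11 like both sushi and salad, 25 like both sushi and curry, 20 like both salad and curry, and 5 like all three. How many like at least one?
|A∪B∪C| = 45+53+65-11-25-20+5 = 112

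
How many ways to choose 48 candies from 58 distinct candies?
C(58,48) = 58!/(48!×10!) = 52179482355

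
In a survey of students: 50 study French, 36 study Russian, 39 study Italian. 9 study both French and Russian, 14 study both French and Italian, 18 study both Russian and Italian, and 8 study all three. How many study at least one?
|A∪B∪C| = 50+36+39-9-14-18+8 = 92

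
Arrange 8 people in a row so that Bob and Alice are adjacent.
Treat as block: (8-1)! × 2! = 5040 × 2 = 10080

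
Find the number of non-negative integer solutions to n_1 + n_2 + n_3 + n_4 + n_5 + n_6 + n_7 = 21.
C(21+7-1, 7-1) = C(27, 6) = 296010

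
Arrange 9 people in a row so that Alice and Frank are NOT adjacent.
Total - adjacent = 9! - (9-1)!×2 = 362880 - 80640 = 282240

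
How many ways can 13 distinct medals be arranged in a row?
13! = 6227020800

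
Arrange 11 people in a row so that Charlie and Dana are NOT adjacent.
Total - adjacent = 11! - (11-1)!×2 = 39916800 - 7257600 = 32659200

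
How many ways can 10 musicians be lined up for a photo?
10! = 3628800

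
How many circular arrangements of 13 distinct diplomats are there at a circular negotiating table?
Circular: fix one position, arrange the rest. (13-1)! = 479001600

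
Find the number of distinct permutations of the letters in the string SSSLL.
5! / (2! × 3!) = 10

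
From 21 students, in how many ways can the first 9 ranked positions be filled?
P(21,9) = 21!/(21-9)! = 106661318400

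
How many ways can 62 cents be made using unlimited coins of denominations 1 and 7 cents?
Coefficient of x^62 in 1/(1-x^1) · 1/(1-x^7). Use j coins of 7 for j = 0..⌊62/7⌋ = 8, the rest in 1s: 8 + 1 = 9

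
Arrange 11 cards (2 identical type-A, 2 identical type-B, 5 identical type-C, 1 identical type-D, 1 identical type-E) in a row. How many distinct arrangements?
11! / (2! × 2! × 5! × 1! × 1!) = 83160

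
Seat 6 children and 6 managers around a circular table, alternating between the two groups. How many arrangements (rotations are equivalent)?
Fix one of the children: (6-1)! ways for the remaining children, × 6! ways for the managers = 120 × 720 = 86400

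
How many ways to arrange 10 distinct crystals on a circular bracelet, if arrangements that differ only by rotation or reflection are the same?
(10-1)!/2 = 362880/2 = 181440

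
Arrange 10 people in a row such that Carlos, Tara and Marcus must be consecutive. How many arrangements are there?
Treat the 3 as one block: (10-3+1)! × 3! = 40320 × 6 = 241920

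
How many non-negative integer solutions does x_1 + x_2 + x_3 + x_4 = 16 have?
C(16+4-1, 4-1) = C(19, 3) = 969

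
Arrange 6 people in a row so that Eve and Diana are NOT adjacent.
Total - adjacent = 6! - (6-1)!×2 = 720 - 240 = 480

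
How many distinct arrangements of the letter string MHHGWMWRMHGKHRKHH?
17! / (6! × 2! × 2! × 2! × 2! × 3!) = 5145940800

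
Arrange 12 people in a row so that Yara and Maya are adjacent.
Treat as block: (12-1)! × 2! = 39916800 × 2 = 79833600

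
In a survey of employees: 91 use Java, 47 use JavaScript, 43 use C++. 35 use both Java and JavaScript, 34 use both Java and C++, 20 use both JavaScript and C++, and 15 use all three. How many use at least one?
|A∪B∪C| = 91+47+43-35-34-20+15 = 107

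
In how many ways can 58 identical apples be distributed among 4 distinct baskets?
C(58+4-1, 4-1) = C(61, 3) = 35990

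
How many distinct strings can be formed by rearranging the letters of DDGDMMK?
7! / (1! × 1! × 3! × 2!) = 420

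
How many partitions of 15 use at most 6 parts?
By conjugation, equals partitions of 15 into parts ≤ 6. Let r_j(i) = number of partitions of i into parts ≤ j, for i = 0..15. r_1(i) = 1 for all i; r_j(i) = r_{j-1}(i) + r_j(i-j). Rows j = 2..6: ≤2: 1 1 2 2 3 3 4 4 5 5 6 6 7 7 8 8; ≤3: 1 1 2 3 4 5 7 8 10 12 14 16 19 21 24 27; ≤4: 1 1 2 3 5 6 9 11 15 18 23 27 34 39 47 54; ≤5: 1 1 2 3 5 7 10 13 18 23 30 37 47 57 70 84; ≤6: 1 1 2 3 5 7 11 14 20 26 35 44 58 71 90 110. r_6(15) = 110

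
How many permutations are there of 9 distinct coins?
9! = 362880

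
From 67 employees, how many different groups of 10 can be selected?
C(67,10) = 67!/(10!×57!) = 247994680648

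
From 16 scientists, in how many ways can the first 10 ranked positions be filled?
P(16,10) = 16!/(16-10)! = 29059430400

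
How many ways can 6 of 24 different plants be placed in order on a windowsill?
P(24,6) = 24!/(24-6)! = 96909120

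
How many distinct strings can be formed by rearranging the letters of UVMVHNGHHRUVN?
13! / (2! × 3! × 3! × 1! × 1! × 2! × 1!) = 43243200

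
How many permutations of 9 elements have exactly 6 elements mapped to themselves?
Choose the 6 fixed points C(9,6) = 84, derange the rest: !3 = Σ_{j=0}^{3} (-1)^j·3!/j! = 6 - 6 + 3 - 1 = 2. Product = 84 × 2 = 168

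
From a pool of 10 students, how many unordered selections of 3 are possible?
C(10,3) = 10!/(3!×7!) = 120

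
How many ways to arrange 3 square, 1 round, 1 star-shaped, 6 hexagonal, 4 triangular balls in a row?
15! / (3! × 1! × 1! × 6! × 4!) = 12612600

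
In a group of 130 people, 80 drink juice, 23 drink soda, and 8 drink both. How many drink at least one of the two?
|A∪B| = |A| + |B| - |A∩B| = 80 + 23 - 8 = 95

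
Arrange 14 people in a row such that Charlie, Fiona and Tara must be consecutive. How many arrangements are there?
Treat the 3 as one block: (14-3+1)! × 3! = 479001600 × 6 = 2874009600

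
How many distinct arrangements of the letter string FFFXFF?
6! / (5! × 1!) = 6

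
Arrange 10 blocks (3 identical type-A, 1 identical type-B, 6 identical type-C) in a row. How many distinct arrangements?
10! / (3! × 1! × 6!) = 840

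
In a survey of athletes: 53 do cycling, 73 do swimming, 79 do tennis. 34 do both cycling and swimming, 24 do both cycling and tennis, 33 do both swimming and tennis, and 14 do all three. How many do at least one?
|A∪B∪C| = 53+73+79-34-24-33+14 = 128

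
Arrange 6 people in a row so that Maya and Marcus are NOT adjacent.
Total - adjacent = 6! - (6-1)!×2 = 720 - 240 = 480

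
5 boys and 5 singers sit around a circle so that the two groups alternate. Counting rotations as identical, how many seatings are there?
Fix one of the boys: (5-1)! ways for the remaining boys, × 5! ways for the singers = 24 × 120 = 2880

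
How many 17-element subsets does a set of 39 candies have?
C(39,17) = 39!/(17!×22!) = 51021117810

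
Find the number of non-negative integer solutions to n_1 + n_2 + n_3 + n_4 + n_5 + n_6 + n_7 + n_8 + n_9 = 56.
C(56+9-1, 9-1) = C(64, 8) = 4426165368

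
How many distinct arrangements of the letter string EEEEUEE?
7! / (1! × 6!) = 7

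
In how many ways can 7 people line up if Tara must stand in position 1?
Fix one position: (7-1)! = 720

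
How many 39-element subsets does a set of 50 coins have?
C(50,39) = 50!/(39!×11!) = 37353738800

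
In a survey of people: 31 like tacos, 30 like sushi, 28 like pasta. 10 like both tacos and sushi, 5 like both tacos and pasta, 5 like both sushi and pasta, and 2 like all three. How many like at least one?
|A∪B∪C| = 31+30+28-10-5-5+2 = 71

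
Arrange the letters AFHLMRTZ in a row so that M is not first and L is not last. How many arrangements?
By inclusion-exclusion: 8! - 2×(8-1)! + (8-2)! = 40320 - 10080 + 720 = 30960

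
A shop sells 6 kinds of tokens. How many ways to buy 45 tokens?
C(45+6-1, 6-1) = C(50, 5) = 2118760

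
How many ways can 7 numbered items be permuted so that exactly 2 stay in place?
Choose the 2 fixed points C(7,2) = 21, derange the rest: !5 = Σ_{j=0}^{5} (-1)^j·5!/j! = 120 - 120 + 60 - 20 + 5 - 1 = 44. Product = 21 × 44 = 924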